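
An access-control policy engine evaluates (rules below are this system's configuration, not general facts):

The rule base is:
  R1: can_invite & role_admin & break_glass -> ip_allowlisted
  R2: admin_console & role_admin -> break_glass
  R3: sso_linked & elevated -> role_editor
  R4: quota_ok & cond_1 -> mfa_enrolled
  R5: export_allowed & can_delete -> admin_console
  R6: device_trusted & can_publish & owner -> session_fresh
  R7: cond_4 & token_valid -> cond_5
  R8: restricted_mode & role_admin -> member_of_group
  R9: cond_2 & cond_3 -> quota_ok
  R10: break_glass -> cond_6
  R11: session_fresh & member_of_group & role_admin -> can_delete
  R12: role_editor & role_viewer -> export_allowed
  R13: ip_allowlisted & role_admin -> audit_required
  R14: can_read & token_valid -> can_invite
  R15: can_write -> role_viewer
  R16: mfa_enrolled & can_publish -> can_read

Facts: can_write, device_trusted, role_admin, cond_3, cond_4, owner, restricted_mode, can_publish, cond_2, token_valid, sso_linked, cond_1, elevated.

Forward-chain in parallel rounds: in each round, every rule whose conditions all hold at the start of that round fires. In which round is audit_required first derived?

Round 1: R3 [sso_linked & elevated -> role_editor]; R6 [device_trusted & can_publish & owner -> session_fresh]; R7 [cond_4 & token_valid -> cond_5]; R8 [restricted_mode & role_admin -> member_of_group]; R9 [cond_2 & cond_3 -> quota_ok]; R15 [can_write -> role_viewer]. New: role_editor, session_fresh, cond_5, member_of_group, quota_ok, role_viewer.
Round 2: R4 [quota_ok & cond_1 -> mfa_enrolled]; R11 [session_fresh & member_of_group & role_admin -> can_delete]; R12 [role_editor & role_viewer -> export_allowed]. New: mfa_enrolled, can_delete, export_allowed.
Round 3: R5 [export_allowed & can_delete -> admin_console]; R16 [mfa_enrolled & can_publish -> can_read]. New: admin_console, can_read.
Round 4: R2 [admin_console & role_admin -> break_glass]; R14 [can_read & token_valid -> can_invite]. New: break_glass, can_invite.
Round 5: R1 [can_invite & role_admin & break_glass -> ip_allowlisted]; R10 [break_glass -> cond_6]. New: ip_allowlisted, cond_6.
Round 6: R13 [ip_allowlisted & role_admin -> audit_required]. New: audit_required.
audit_required first appears in round 6.

6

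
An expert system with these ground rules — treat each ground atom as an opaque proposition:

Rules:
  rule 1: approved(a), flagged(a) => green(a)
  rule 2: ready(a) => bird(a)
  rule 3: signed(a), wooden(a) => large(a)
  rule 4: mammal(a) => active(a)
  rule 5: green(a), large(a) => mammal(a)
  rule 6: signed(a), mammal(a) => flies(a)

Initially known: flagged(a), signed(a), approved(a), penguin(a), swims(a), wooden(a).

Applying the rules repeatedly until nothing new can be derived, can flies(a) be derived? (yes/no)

Round 1 — rule 1, rule 3, derive green(a), large(a).
Round 2 — rule 5, derive mammal(a).
Round 3 — rule 4, rule 6, derive active(a), flies(a).
flies(a) appears in round 3, so it is derivable.

yes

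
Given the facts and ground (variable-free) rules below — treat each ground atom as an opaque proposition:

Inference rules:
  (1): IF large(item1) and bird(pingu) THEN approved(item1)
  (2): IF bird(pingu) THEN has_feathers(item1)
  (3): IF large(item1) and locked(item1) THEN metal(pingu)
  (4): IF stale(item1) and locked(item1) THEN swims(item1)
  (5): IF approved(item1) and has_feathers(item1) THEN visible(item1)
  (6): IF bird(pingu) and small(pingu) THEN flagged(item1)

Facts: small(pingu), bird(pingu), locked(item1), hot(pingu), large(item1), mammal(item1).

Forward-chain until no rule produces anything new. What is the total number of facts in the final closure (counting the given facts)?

[1] (1) [IF large(item1) and bird(pingu) THEN approved(item1)]; (2) [IF bird(pingu) THEN has_feathers(item1)]; (3) [IF large(item1) and locked(item1) THEN metal(pingu)]; (6) [IF bird(pingu) and small(pingu) THEN flagged(item1)]. ⇒ new: approved(item1), has_feathers(item1), metal(pingu), flagged(item1).
[2] (5) [IF approved(item1) and has_feathers(item1) THEN visible(item1)]. ⇒ new: visible(item1).
Closure: {approved(item1), bird(pingu), flagged(item1), has_feathers(item1), hot(pingu), large(item1), locked(item1), mammal(item1), metal(pingu), small(pingu), visible(item1)} — 11 facts.

11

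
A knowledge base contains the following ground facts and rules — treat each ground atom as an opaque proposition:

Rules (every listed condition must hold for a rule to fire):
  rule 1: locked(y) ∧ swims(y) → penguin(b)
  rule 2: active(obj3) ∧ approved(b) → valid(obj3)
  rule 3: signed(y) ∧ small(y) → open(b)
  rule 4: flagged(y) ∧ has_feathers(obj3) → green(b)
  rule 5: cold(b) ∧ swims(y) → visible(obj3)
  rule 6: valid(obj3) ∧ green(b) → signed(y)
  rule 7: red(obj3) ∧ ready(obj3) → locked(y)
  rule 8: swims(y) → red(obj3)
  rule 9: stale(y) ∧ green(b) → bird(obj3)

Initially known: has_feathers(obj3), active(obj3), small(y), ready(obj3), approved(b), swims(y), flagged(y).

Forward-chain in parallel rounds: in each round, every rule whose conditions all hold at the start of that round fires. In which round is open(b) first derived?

3

[1] rule 2 [active(obj3) ∧ approved(b) → valid(obj3)]; rule 4 [flagged(y) ∧ has_feathers(obj3) → green(b)]; rule 8 [swims(y) → red(obj3)]. ⇒ new: valid(obj3), green(b), red(obj3).
[2] rule 6 [valid(obj3) ∧ green(b) → signed(y)]; rule 7 [red(obj3) ∧ ready(obj3) → locked(y)]. ⇒ new: signed(y), locked(y).
[3] rule 1 [locked(y) ∧ swims(y) → penguin(b)]; rule 3 [signed(y) ∧ small(y) → open(b)]. ⇒ new: penguin(b), open(b).
open(b) first appears in round 3.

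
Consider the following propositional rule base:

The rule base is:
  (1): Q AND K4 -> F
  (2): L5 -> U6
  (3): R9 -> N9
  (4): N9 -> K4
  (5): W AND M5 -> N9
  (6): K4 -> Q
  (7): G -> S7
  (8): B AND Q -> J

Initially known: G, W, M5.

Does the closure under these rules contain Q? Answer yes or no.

yes

Round 1 fires (5), (7), giving N9, S7.
Round 2 fires (4), giving K4.
Round 3 fires (6), giving Q.
Round 4 fires (1), giving F.
Q appears in round 3, so it is derivable.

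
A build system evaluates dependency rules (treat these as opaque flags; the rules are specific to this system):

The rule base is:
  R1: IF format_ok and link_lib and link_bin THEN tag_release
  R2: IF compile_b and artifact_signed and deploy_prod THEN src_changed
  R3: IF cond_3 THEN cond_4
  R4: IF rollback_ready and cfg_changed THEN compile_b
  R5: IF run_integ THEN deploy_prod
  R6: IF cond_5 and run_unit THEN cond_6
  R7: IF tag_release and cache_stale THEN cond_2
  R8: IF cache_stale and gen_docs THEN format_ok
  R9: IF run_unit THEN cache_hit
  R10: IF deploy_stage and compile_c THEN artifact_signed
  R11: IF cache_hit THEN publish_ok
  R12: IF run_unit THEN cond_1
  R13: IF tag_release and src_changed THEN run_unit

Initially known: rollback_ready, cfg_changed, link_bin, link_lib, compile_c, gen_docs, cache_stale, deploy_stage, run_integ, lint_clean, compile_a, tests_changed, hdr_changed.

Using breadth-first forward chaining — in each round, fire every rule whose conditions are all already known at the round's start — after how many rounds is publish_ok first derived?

Round 1: R4 [IF rollback_ready and cfg_changed THEN compile_b]; R5 [IF run_integ THEN deploy_prod]; R8 [IF cache_stale and gen_docs THEN format_ok]; R10 [IF deploy_stage and compile_c THEN artifact_signed]. New: compile_b, deploy_prod, format_ok, artifact_signed.
Round 2: R1 [IF format_ok and link_lib and link_bin THEN tag_release]; R2 [IF compile_b and artifact_signed and deploy_prod THEN src_changed]. New: tag_release, src_changed.
Round 3: R7 [IF tag_release and cache_stale THEN cond_2]; R13 [IF tag_release and src_changed THEN run_unit]. New: cond_2, run_unit.
Round 4: R9 [IF run_unit THEN cache_hit]; R12 [IF run_unit THEN cond_1]. New: cache_hit, cond_1.
Round 5: R11 [IF cache_hit THEN publish_ok]. New: publish_ok.
publish_ok first appears in round 5.

5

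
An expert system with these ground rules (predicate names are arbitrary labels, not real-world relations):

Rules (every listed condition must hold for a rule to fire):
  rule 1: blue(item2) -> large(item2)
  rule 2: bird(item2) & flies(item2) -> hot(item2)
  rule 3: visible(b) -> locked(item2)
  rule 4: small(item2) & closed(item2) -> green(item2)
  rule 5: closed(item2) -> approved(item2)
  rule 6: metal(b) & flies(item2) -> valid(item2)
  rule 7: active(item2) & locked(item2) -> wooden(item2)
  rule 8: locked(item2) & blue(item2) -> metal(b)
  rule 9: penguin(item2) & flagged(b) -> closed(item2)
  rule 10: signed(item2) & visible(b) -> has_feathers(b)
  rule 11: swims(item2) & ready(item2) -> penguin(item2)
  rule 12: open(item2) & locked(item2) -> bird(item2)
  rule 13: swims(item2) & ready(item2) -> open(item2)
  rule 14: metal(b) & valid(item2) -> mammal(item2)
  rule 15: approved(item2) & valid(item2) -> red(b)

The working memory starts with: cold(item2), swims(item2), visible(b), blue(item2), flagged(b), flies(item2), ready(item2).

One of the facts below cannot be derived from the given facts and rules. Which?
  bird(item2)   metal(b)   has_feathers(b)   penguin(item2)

Round 1 fires rule 1, rule 3, rule 11, rule 13, giving large(item2), locked(item2), penguin(item2), open(item2).
Round 2 fires rule 8, rule 9, rule 12, giving metal(b), closed(item2), bird(item2).
Round 3 fires rule 2, rule 5, rule 6, giving hot(item2), approved(item2), valid(item2).
Round 4 fires rule 14, rule 15, giving mammal(item2), red(b).
Derived: penguin(item2) (round 1), bird(item2) (round 2), metal(b) (round 2). has_feathers(b) never appears in any round.

has_feathers(b)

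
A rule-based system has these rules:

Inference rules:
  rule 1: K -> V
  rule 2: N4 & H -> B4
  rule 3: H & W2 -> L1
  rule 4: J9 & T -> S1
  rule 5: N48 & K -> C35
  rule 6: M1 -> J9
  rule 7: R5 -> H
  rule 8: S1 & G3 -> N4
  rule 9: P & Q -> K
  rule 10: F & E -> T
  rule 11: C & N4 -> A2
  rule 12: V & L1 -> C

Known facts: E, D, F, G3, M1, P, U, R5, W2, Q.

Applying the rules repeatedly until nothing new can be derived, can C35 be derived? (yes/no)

[1] rule 6 [M1 -> J9]; rule 7 [R5 -> H]; rule 9 [P & Q -> K]; rule 10 [F & E -> T]. ⇒ new: J9, H, K, T.
[2] rule 1 [K -> V]; rule 3 [H & W2 -> L1]; rule 4 [J9 & T -> S1]. ⇒ new: V, L1, S1.
[3] rule 8 [S1 & G3 -> N4]; rule 12 [V & L1 -> C]. ⇒ new: N4, C.
[4] rule 2 [N4 & H -> B4]; rule 11 [C & N4 -> A2]. ⇒ new: B4, A2.
Fixed point reached. C35 is concluded only by rule 5; rule 5 needs N48 (never derived).

no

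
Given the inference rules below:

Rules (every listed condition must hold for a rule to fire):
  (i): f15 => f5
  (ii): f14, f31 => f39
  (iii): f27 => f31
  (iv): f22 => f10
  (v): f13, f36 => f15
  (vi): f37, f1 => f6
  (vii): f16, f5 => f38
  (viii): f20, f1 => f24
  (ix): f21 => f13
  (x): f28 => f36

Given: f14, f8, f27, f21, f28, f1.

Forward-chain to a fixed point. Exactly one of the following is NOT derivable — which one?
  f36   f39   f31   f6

Round 1: (iii) [f27 => f31]; (ix) [f21 => f13]; (x) [f28 => f36]. Adds f31, f13, f36.
Round 2: (ii) [f14, f31 => f39]; (v) [f13, f36 => f15]. Adds f39, f15.
Round 3: (i) [f15 => f5]. Adds f5.
Derived: f39 (round 2), f36 (round 1), f31 (round 1). f6 never appears in any round.

f6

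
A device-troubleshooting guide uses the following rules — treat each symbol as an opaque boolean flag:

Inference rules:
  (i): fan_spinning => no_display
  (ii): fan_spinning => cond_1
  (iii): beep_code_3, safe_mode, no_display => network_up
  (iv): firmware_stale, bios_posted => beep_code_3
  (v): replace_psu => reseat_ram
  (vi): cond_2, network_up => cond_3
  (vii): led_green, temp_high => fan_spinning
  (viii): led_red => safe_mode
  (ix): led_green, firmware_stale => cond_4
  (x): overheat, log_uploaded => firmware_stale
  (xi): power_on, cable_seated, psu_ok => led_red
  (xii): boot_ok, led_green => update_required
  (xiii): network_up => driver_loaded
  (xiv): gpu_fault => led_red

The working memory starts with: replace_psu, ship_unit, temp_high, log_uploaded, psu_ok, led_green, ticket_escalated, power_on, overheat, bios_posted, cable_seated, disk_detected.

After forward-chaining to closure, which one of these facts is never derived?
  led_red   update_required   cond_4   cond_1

Round 1 — (v), (vii), (x), (xi), derive reseat_ram, fan_spinning, firmware_stale, led_red.
Round 2 — (i), (ii), (iv), (viii), (ix), derive no_display, cond_1, beep_code_3, safe_mode, cond_4.
Round 3 — (iii), derive network_up.
Round 4 — (xiii), derive driver_loaded.
Derived: led_red (round 1), cond_4 (round 2), cond_1 (round 2). update_required never appears in any round.

update_required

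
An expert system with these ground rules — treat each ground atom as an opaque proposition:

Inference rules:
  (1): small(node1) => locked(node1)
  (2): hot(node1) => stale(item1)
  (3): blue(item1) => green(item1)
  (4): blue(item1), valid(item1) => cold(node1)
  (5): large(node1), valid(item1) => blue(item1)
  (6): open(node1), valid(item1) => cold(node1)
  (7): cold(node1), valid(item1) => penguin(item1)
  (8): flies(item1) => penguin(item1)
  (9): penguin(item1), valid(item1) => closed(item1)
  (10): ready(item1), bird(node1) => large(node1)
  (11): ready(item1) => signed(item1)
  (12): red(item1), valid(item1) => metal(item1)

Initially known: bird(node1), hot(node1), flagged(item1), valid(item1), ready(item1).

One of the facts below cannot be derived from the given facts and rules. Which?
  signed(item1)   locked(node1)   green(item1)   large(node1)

[1] (2) [hot(node1) => stale(item1)]; (10) [ready(item1), bird(node1) => large(node1)]; (11) [ready(item1) => signed(item1)]. ⇒ new: stale(item1), large(node1), signed(item1).
[2] (5) [large(node1), valid(item1) => blue(item1)]. ⇒ new: blue(item1).
[3] (3) [blue(item1) => green(item1)]; (4) [blue(item1), valid(item1) => cold(node1)]. ⇒ new: green(item1), cold(node1).
[4] (7) [cold(node1), valid(item1) => penguin(item1)]. ⇒ new: penguin(item1).
[5] (9) [penguin(item1), valid(item1) => closed(item1)]. ⇒ new: closed(item1).
Derived: green(item1) (round 3), signed(item1) (round 1), large(node1) (round 1). locked(node1) never appears in any round.

locked(node1)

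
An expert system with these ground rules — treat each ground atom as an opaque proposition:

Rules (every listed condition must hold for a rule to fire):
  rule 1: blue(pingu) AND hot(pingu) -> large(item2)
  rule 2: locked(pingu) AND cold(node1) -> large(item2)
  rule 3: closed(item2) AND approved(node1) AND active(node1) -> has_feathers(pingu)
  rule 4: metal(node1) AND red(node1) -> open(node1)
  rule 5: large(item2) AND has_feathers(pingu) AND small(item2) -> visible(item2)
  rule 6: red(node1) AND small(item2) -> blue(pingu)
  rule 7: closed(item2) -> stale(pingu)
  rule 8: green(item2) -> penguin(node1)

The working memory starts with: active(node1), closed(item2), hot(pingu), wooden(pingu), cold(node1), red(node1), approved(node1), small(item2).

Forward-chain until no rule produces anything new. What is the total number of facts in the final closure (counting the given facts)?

[1] rule 3 [closed(item2) AND approved(node1) AND active(node1) -> has_feathers(pingu)]; rule 6 [red(node1) AND small(item2) -> blue(pingu)]; rule 7 [closed(item2) -> stale(pingu)]. ⇒ new: has_feathers(pingu), blue(pingu), stale(pingu).
[2] rule 1 [blue(pingu) AND hot(pingu) -> large(item2)]. ⇒ new: large(item2).
[3] rule 5 [large(item2) AND has_feathers(pingu) AND small(item2) -> visible(item2)]. ⇒ new: visible(item2).
Closure: {active(node1), approved(node1), blue(pingu), closed(item2), cold(node1), has_feathers(pingu), hot(pingu), large(item2), red(node1), small(item2), stale(pingu), visible(item2), wooden(pingu)} — 13 facts.

13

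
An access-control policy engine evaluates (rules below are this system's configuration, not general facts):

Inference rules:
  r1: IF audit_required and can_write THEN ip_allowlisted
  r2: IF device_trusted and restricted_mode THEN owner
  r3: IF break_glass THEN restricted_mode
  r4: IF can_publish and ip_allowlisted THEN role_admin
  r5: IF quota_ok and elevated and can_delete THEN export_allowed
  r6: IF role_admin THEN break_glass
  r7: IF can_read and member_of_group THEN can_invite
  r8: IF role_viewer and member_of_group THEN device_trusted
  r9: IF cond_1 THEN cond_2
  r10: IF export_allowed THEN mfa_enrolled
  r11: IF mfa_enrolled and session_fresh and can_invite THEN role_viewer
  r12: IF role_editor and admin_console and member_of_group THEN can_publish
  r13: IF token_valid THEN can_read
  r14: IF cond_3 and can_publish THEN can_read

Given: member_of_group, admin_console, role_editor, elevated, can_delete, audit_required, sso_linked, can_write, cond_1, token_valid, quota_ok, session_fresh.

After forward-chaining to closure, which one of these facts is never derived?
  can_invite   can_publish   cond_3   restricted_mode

Round 1: r1 [IF audit_required and can_write THEN ip_allowlisted]; r5 [IF quota_ok and elevated and can_delete THEN export_allowed]; r9 [IF cond_1 THEN cond_2]; r12 [IF role_editor and admin_console and member_of_group THEN can_publish]; r13 [IF token_valid THEN can_read]. Adds ip_allowlisted, export_allowed, cond_2, can_publish, can_read.
Round 2: r4 [IF can_publish and ip_allowlisted THEN role_admin]; r7 [IF can_read and member_of_group THEN can_invite]; r10 [IF export_allowed THEN mfa_enrolled]. Adds role_admin, can_invite, mfa_enrolled.
Round 3: r6 [IF role_admin THEN break_glass]; r11 [IF mfa_enrolled and session_fresh and can_invite THEN role_viewer]. Adds break_glass, role_viewer.
Round 4: r3 [IF break_glass THEN restricted_mode]; r8 [IF role_viewer and member_of_group THEN device_trusted]. Adds restricted_mode, device_trusted.
Round 5: r2 [IF device_trusted and restricted_mode THEN owner]. Adds owner.
Derived: can_publish (round 1), restricted_mode (round 4), can_invite (round 2). cond_3 never appears in any round.

cond_3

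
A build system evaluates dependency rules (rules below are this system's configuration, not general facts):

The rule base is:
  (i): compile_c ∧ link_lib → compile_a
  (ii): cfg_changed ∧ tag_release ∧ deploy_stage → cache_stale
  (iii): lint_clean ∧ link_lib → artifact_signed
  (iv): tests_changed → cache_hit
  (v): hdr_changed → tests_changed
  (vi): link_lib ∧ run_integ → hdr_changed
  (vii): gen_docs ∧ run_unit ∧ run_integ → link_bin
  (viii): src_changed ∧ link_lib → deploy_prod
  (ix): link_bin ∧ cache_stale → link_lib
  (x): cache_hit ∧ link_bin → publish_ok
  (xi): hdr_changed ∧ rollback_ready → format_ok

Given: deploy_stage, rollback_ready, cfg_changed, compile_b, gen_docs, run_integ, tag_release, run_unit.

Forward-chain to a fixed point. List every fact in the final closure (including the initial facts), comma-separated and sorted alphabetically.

cache_hit, cache_stale, cfg_changed, compile_b, deploy_stage, format_ok, gen_docs, hdr_changed, link_bin, link_lib, publish_ok, rollback_ready, run_integ, run_unit, tag_release, tests_changed

Round 1: (ii) [cfg_changed ∧ tag_release ∧ deploy_stage → cache_stale]; (vii) [gen_docs ∧ run_unit ∧ run_integ → link_bin]. Adds cache_stale, link_bin.
Round 2: (ix) [link_bin ∧ cache_stale → link_lib]. Adds link_lib.
Round 3: (vi) [link_lib ∧ run_integ → hdr_changed]. Adds hdr_changed.
Round 4: (v) [hdr_changed → tests_changed]; (xi) [hdr_changed ∧ rollback_ready → format_ok]. Adds tests_changed, format_ok.
Round 5: (iv) [tests_changed → cache_hit]. Adds cache_hit.
Round 6: (x) [cache_hit ∧ link_bin → publish_ok]. Adds publish_ok.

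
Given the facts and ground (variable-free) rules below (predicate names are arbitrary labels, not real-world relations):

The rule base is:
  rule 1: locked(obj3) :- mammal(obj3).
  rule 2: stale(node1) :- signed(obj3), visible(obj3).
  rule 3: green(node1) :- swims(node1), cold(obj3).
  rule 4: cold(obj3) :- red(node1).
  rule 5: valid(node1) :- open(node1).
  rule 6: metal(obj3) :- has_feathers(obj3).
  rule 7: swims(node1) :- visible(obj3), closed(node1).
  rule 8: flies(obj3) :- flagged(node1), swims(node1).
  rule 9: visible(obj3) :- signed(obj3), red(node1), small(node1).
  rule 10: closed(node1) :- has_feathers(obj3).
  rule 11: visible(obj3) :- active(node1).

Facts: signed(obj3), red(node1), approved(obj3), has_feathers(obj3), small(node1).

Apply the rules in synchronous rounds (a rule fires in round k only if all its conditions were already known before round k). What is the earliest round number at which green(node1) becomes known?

Round 1 fires rule 4, rule 6, rule 9, rule 10, giving cold(obj3), metal(obj3), visible(obj3), closed(node1).
Round 2 fires rule 2, rule 7, giving stale(node1), swims(node1).
Round 3 fires rule 3, giving green(node1).
green(node1) first appears in round 3.

3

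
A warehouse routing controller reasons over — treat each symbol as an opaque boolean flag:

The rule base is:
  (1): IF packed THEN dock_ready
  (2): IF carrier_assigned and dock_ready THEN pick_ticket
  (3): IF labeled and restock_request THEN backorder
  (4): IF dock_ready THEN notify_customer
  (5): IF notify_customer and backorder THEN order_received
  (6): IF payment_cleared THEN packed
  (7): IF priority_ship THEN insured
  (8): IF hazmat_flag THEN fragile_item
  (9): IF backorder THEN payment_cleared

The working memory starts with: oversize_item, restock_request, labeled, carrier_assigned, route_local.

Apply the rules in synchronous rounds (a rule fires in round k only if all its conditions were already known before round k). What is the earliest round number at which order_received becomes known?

Round 1: (3) [IF labeled and restock_request THEN backorder]. New: backorder.
Round 2: (9) [IF backorder THEN payment_cleared]. New: payment_cleared.
Round 3: (6) [IF payment_cleared THEN packed]. New: packed.
Round 4: (1) [IF packed THEN dock_ready]. New: dock_ready.
Round 5: (2) [IF carrier_assigned and dock_ready THEN pick_ticket]; (4) [IF dock_ready THEN notify_customer]. New: pick_ticket, notify_customer.
Round 6: (5) [IF notify_customer and backorder THEN order_received]. New: order_received.
order_received first appears in round 6.

6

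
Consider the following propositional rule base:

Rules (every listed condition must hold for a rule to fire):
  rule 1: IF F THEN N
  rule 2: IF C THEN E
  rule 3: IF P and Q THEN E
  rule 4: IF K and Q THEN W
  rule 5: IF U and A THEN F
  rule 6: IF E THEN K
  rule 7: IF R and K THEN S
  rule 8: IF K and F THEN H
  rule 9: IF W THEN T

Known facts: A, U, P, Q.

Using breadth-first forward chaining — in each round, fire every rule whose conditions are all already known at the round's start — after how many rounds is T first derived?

Round 1: rule 3 [IF P and Q THEN E]; rule 5 [IF U and A THEN F]. New: E, F.
Round 2: rule 1 [IF F THEN N]; rule 6 [IF E THEN K]. New: N, K.
Round 3: rule 4 [IF K and Q THEN W]; rule 8 [IF K and F THEN H]. New: W, H.
Round 4: rule 9 [IF W THEN T]. New: T.
T first appears in round 4.

4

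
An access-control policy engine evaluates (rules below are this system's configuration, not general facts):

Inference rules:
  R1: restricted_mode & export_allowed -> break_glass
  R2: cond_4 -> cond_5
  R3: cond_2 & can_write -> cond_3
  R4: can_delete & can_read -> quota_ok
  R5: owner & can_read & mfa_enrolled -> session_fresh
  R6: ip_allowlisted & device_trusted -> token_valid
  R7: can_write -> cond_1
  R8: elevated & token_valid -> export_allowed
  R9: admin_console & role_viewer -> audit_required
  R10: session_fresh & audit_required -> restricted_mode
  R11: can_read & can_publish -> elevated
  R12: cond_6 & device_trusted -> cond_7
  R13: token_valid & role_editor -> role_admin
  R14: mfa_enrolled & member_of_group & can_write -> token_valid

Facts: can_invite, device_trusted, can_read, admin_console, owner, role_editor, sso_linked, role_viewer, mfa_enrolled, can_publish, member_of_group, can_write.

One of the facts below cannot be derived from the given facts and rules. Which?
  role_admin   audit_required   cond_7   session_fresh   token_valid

Round 1: R5 [owner & can_read & mfa_enrolled -> session_fresh]; R7 [can_write -> cond_1]; R9 [admin_console & role_viewer -> audit_required]; R11 [can_read & can_publish -> elevated]; R14 [mfa_enrolled & member_of_group & can_write -> token_valid]. New: session_fresh, cond_1, audit_required, elevated, token_valid.
Round 2: R8 [elevated & token_valid -> export_allowed]; R10 [session_fresh & audit_required -> restricted_mode]; R13 [token_valid & role_editor -> role_admin]. New: export_allowed, restricted_mode, role_admin.
Round 3: R1 [restricted_mode & export_allowed -> break_glass]. New: break_glass.
Derived: role_admin (round 2), token_valid (round 1), session_fresh (round 1), audit_required (round 1). cond_7 never appears in any round.

cond_7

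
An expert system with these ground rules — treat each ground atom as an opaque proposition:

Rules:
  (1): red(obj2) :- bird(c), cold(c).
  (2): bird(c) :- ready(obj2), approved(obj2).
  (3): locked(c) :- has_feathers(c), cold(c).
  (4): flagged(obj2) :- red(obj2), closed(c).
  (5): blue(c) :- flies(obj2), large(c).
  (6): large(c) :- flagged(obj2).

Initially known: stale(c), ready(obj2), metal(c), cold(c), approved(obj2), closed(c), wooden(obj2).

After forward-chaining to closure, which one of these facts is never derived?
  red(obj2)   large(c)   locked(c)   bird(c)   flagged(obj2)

locked(c)

Round 1 — (2), derive bird(c).
Round 2 — (1), derive red(obj2).
Round 3 — (4), derive flagged(obj2).
Round 4 — (6), derive large(c).
Derived: red(obj2) (round 2), large(c) (round 4), bird(c) (round 1), flagged(obj2) (round 3). locked(c) never appears in any round.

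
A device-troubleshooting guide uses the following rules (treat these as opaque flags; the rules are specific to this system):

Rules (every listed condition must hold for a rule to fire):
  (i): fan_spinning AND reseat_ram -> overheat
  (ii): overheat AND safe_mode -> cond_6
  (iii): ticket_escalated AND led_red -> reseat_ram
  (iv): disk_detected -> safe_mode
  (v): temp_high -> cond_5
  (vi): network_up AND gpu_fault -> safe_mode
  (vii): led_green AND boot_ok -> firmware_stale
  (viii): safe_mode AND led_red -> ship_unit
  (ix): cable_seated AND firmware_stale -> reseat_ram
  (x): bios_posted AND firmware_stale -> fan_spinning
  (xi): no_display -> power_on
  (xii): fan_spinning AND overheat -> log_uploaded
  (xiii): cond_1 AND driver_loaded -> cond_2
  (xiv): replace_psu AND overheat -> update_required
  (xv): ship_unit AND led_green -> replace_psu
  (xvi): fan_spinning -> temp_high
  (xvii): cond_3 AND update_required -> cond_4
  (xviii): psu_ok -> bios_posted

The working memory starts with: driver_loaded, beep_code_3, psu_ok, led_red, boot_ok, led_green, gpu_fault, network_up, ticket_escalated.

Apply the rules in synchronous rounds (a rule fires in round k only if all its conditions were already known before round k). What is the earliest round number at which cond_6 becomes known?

Round 1: (iii) [ticket_escalated AND led_red -> reseat_ram]; (vi) [network_up AND gpu_fault -> safe_mode]; (vii) [led_green AND boot_ok -> firmware_stale]; (xviii) [psu_ok -> bios_posted]. Adds reseat_ram, safe_mode, firmware_stale, bios_posted.
Round 2: (viii) [safe_mode AND led_red -> ship_unit]; (x) [bios_posted AND firmware_stale -> fan_spinning]. Adds ship_unit, fan_spinning.
Round 3: (i) [fan_spinning AND reseat_ram -> overheat]; (xv) [ship_unit AND led_green -> replace_psu]; (xvi) [fan_spinning -> temp_high]. Adds overheat, replace_psu, temp_high.
Round 4: (ii) [overheat AND safe_mode -> cond_6]; (v) [temp_high -> cond_5]; (xii) [fan_spinning AND overheat -> log_uploaded]; (xiv) [replace_psu AND overheat -> update_required]. Adds cond_6, cond_5, log_uploaded, update_required.
cond_6 first appears in round 4.

4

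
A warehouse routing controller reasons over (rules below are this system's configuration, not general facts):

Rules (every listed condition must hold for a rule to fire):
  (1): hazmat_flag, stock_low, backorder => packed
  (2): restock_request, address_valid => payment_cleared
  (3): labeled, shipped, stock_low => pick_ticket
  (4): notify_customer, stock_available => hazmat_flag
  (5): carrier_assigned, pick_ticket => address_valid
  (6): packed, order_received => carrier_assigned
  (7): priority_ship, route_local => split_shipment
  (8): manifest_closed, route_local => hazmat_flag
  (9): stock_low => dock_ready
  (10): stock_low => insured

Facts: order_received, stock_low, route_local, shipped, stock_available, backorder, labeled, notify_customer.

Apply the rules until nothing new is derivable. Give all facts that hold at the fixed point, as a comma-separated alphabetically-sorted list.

address_valid, backorder, carrier_assigned, dock_ready, hazmat_flag, insured, labeled, notify_customer, order_received, packed, pick_ticket, route_local, shipped, stock_available, stock_low

Round 1: (3) [labeled, shipped, stock_low => pick_ticket]; (4) [notify_customer, stock_available => hazmat_flag]; (9) [stock_low => dock_ready]; (10) [stock_low => insured]. Adds pick_ticket, hazmat_flag, dock_ready, insured.
Round 2: (1) [hazmat_flag, stock_low, backorder => packed]. Adds packed.
Round 3: (6) [packed, order_received => carrier_assigned]. Adds carrier_assigned.
Round 4: (5) [carrier_assigned, pick_ticket => address_valid]. Adds address_valid.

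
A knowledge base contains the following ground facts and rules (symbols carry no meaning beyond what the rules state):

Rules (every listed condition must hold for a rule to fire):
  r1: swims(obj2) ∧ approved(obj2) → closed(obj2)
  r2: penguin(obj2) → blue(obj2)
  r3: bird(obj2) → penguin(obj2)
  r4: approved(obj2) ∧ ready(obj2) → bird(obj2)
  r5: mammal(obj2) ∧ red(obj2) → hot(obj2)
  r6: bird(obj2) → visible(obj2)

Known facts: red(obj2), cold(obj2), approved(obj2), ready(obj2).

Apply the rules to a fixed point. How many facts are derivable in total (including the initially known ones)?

8

[1] r4 [approved(obj2) ∧ ready(obj2) → bird(obj2)]. ⇒ new: bird(obj2).
[2] r3 [bird(obj2) → penguin(obj2)]; r6 [bird(obj2) → visible(obj2)]. ⇒ new: penguin(obj2), visible(obj2).
[3] r2 [penguin(obj2) → blue(obj2)]. ⇒ new: blue(obj2).
Closure: {approved(obj2), bird(obj2), blue(obj2), cold(obj2), penguin(obj2), ready(obj2), red(obj2), visible(obj2)} — 8 facts.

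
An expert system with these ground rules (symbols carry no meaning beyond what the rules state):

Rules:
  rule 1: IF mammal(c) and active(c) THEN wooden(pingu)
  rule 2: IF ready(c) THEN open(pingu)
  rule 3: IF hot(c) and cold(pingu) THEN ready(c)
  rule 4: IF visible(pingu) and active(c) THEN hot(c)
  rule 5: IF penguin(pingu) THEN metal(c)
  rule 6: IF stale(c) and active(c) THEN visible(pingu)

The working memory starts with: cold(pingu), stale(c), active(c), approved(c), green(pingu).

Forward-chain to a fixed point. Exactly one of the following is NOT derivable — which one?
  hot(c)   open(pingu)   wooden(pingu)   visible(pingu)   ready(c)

Round 1 fires rule 6, giving visible(pingu).
Round 2 fires rule 4, giving hot(c).
Round 3 fires rule 3, giving ready(c).
Round 4 fires rule 2, giving open(pingu).
Derived: ready(c) (round 3), hot(c) (round 2), open(pingu) (round 4), visible(pingu) (round 1). wooden(pingu) never appears in any round.

wooden(pingu)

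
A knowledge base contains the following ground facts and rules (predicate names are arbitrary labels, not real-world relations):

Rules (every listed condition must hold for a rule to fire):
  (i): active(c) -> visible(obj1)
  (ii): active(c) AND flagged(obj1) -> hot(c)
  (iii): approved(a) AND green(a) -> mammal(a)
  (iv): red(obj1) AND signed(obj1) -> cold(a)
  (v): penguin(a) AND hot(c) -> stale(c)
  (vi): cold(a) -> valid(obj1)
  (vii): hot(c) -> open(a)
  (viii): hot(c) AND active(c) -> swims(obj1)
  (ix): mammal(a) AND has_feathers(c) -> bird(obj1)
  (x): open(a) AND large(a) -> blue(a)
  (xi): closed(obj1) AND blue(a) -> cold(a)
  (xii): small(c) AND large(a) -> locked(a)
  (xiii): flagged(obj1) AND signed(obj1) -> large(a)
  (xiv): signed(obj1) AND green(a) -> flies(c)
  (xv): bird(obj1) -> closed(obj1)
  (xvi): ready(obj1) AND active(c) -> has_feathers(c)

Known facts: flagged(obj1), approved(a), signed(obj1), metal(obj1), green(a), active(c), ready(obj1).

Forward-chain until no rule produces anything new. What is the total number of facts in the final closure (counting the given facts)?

Round 1 fires (i), (ii), (iii), (xiii), (xiv), (xvi), giving visible(obj1), hot(c), mammal(a), large(a), flies(c), has_feathers(c).
Round 2 fires (vii), (viii), (ix), giving open(a), swims(obj1), bird(obj1).
Round 3 fires (x), (xv), giving blue(a), closed(obj1).
Round 4 fires (xi), giving cold(a).
Round 5 fires (vi), giving valid(obj1).
Closure: {active(c), approved(a), bird(obj1), blue(a), closed(obj1), cold(a), flagged(obj1), flies(c), green(a), has_feathers(c), hot(c), large(a), mammal(a), metal(obj1), open(a), ready(obj1), signed(obj1), swims(obj1), valid(obj1), visible(obj1)} — 20 facts.

20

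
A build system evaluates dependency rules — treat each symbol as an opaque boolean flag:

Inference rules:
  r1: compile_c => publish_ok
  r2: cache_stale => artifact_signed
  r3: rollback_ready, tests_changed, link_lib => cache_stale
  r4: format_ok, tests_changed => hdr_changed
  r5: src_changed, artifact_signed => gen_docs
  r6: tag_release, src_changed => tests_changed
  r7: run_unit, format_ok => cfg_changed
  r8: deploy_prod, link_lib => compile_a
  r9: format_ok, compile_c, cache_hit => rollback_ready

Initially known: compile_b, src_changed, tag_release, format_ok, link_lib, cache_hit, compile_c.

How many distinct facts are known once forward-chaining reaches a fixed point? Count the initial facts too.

Round 1 — r1, r6, r9, derive publish_ok, tests_changed, rollback_ready.
Round 2 — r3, r4, derive cache_stale, hdr_changed.
Round 3 — r2, derive artifact_signed.
Round 4 — r5, derive gen_docs.
Closure: {artifact_signed, cache_hit, cache_stale, compile_b, compile_c, format_ok, gen_docs, hdr_changed, link_lib, publish_ok, rollback_ready, src_changed, tag_release, tests_changed} — 14 facts.

14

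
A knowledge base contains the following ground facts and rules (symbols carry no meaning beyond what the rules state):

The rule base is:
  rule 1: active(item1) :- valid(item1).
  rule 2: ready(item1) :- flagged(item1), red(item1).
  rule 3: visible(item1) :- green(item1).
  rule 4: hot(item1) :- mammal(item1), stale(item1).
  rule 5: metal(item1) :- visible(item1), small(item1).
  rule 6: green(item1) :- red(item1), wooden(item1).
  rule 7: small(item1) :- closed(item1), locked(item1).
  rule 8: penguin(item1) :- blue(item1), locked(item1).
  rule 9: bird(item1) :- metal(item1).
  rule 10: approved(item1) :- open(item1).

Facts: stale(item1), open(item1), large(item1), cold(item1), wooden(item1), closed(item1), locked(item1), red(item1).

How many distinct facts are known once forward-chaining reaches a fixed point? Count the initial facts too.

14

Round 1 fires rule 6, rule 7, rule 10, giving green(item1), small(item1), approved(item1).
Round 2 fires rule 3, giving visible(item1).
Round 3 fires rule 5, giving metal(item1).
Round 4 fires rule 9, giving bird(item1).
Closure: {approved(item1), bird(item1), closed(item1), cold(item1), green(item1), large(item1), locked(item1), metal(item1), open(item1), red(item1), small(item1), stale(item1), visible(item1), wooden(item1)} — 14 facts.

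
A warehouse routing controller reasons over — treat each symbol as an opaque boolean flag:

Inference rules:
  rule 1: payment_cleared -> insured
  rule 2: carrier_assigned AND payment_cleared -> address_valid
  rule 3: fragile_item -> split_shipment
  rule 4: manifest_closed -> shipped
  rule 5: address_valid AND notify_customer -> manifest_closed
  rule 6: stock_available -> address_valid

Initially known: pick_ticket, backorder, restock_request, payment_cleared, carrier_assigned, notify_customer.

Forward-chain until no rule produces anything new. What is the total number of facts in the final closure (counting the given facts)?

10

Round 1: rule 1 [payment_cleared -> insured]; rule 2 [carrier_assigned AND payment_cleared -> address_valid]. Adds insured, address_valid.
Round 2: rule 5 [address_valid AND notify_customer -> manifest_closed]. Adds manifest_closed.
Round 3: rule 4 [manifest_closed -> shipped]. Adds shipped.
Closure: {address_valid, backorder, carrier_assigned, insured, manifest_closed, notify_customer, payment_cleared, pick_ticket, restock_request, shipped} — 10 facts.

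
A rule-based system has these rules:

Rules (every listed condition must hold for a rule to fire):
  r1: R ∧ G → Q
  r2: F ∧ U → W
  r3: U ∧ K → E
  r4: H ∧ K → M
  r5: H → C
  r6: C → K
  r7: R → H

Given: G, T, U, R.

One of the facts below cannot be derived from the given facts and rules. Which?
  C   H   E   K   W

W

Round 1 — r1, r7, derive Q, H.
Round 2 — r5, derive C.
Round 3 — r6, derive K.
Round 4 — r3, r4, derive E, M.
Derived: C (round 2), K (round 3), E (round 4), H (round 1). W never appears in any round.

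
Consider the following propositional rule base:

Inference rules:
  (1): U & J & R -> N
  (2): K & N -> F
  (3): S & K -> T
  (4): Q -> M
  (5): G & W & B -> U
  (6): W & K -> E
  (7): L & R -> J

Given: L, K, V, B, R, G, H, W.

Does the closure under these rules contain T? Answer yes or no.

no

Round 1 fires (5), (6), (7), giving U, E, J.
Round 2 fires (1), giving N.
Round 3 fires (2), giving F.
Fixed point reached. T is concluded only by (3); (3) needs S (never derived).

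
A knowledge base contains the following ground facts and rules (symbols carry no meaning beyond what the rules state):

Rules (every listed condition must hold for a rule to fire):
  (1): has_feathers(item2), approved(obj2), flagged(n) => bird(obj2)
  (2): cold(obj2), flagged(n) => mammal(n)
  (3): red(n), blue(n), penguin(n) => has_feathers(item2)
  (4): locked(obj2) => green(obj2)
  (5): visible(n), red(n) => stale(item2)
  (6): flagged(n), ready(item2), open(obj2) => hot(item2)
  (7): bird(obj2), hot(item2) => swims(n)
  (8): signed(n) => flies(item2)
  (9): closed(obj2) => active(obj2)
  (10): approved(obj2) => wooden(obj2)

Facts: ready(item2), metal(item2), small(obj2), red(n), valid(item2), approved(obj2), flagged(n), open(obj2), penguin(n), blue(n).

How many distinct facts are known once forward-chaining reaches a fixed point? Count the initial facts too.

15

Round 1 — (3), (6), (10), derive has_feathers(item2), hot(item2), wooden(obj2).
Round 2 — (1), derive bird(obj2).
Round 3 — (7), derive swims(n).
Closure: {approved(obj2), bird(obj2), blue(n), flagged(n), has_feathers(item2), hot(item2), metal(item2), open(obj2), penguin(n), ready(item2), red(n), small(obj2), swims(n), valid(item2), wooden(obj2)} — 15 facts.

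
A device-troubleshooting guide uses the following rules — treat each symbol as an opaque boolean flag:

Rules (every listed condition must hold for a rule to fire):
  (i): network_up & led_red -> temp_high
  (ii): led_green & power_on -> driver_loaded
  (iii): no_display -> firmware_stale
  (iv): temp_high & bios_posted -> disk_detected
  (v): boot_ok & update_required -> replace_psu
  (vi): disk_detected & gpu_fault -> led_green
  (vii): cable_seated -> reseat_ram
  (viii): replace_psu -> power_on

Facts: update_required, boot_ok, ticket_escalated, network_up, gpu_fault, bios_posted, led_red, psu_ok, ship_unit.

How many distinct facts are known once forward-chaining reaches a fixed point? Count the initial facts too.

15

Round 1 — (i), (v), derive temp_high, replace_psu.
Round 2 — (iv), (viii), derive disk_detected, power_on.
Round 3 — (vi), derive led_green.
Round 4 — (ii), derive driver_loaded.
Closure: {bios_posted, boot_ok, disk_detected, driver_loaded, gpu_fault, led_green, led_red, network_up, power_on, psu_ok, replace_psu, ship_unit, temp_high, ticket_escalated, update_required} — 15 facts.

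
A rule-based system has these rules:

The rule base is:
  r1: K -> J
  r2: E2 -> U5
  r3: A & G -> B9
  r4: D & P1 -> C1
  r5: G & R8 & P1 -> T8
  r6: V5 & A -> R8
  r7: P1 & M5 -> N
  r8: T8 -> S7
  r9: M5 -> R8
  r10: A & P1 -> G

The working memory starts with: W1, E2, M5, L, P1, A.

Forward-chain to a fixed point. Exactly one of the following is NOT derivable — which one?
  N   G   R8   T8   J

Round 1: r2 [E2 -> U5]; r7 [P1 & M5 -> N]; r9 [M5 -> R8]; r10 [A & P1 -> G]. New: U5, N, R8, G.
Round 2: r3 [A & G -> B9]; r5 [G & R8 & P1 -> T8]. New: B9, T8.
Round 3: r8 [T8 -> S7]. New: S7.
Derived: R8 (round 1), N (round 1), T8 (round 2), G (round 1). J never appears in any round.

J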